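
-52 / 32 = -13 / 8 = -1.62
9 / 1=9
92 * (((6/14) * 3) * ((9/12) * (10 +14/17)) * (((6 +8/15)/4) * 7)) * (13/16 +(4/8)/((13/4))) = 46891089/4420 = 10608.84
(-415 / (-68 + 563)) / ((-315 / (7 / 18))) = 83 / 80190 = 0.00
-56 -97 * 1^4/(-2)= -15/2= -7.50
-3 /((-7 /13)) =39 /7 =5.57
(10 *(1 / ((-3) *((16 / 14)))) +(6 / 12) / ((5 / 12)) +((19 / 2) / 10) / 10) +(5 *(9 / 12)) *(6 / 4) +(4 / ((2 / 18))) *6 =66001 / 300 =220.00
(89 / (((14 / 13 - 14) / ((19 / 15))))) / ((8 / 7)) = -21983 / 2880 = -7.63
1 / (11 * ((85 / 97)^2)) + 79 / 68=406961 / 317900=1.28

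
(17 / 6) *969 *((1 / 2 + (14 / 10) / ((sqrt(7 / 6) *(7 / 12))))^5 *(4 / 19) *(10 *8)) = 3803142029 / 1225 + 125854143096 *sqrt(42) / 214375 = 6909284.77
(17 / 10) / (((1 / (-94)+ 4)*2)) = 799 / 3750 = 0.21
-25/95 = -5/19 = -0.26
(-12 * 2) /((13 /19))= -456 /13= -35.08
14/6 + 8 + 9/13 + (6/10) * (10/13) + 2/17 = 11.60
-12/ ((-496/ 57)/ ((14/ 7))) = 171/ 62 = 2.76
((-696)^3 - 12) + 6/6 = -337153547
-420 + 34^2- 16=720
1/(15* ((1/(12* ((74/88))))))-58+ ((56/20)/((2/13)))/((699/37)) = -433382/7689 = -56.36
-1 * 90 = -90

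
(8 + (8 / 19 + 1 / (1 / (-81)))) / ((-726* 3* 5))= 1379 / 206910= 0.01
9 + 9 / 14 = 135 / 14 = 9.64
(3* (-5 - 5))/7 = -30/7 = -4.29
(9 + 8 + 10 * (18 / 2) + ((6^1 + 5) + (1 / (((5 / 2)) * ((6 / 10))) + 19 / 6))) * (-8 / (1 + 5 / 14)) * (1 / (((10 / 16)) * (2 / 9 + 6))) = -184.67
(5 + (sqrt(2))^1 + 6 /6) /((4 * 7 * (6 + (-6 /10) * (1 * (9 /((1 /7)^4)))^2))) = -5 /6537284194-5 * sqrt(2) /39223705164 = -0.00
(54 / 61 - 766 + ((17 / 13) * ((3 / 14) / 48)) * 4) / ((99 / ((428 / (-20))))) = 403939017 / 2442440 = 165.38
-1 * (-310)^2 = -96100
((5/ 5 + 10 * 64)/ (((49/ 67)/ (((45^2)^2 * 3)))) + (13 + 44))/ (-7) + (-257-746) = -528328972447/ 343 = -1540317703.93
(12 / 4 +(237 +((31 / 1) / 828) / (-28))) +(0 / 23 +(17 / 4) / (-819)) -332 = -3961433 / 43056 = -92.01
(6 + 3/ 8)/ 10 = 51/ 80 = 0.64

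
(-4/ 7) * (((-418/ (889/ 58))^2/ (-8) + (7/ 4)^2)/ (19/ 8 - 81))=-2273634686/ 3479783363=-0.65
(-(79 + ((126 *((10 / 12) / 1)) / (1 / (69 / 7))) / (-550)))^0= 1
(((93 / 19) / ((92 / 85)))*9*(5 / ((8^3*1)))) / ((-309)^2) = 39525 / 9494800384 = 0.00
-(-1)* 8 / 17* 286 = 2288 / 17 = 134.59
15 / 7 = 2.14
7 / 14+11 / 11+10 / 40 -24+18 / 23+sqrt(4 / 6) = -1975 / 92+sqrt(6) / 3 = -20.65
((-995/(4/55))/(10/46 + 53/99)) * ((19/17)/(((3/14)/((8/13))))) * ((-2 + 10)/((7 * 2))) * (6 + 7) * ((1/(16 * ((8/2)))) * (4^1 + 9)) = -10259459925/116552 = -88024.74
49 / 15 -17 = -206 / 15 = -13.73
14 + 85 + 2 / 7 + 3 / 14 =199 / 2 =99.50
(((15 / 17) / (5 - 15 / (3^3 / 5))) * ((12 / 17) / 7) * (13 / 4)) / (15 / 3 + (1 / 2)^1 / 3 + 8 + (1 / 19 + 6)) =60021 / 8864786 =0.01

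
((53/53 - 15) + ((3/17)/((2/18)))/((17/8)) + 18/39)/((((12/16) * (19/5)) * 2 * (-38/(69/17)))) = 5526440/23056709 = 0.24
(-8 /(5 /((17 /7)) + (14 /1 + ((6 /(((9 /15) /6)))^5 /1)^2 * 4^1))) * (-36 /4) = 408 /13705666560000000091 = 0.00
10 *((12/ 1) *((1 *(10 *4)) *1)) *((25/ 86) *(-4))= -5581.40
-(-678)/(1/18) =12204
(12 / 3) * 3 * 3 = 36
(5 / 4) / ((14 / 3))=15 / 56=0.27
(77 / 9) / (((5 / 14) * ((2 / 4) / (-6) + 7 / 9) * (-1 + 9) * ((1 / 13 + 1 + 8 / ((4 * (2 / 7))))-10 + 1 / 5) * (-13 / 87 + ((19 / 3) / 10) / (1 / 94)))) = -87087 / 2066560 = -0.04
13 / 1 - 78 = -65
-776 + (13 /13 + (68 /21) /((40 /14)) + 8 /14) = -81196 /105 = -773.30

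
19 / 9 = 2.11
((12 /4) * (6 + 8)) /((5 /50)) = 420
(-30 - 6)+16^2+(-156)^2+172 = 24728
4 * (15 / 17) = 60 / 17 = 3.53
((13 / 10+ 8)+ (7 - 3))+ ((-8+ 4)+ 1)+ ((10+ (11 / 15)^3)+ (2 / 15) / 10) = 139777 / 6750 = 20.71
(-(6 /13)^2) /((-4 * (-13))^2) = -9 /114244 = -0.00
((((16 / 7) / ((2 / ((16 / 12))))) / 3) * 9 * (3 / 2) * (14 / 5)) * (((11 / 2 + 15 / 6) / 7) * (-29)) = -22272 / 35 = -636.34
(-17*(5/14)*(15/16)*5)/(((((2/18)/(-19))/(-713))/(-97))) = 75394135125/224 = 336580960.38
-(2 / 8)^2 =-1 / 16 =-0.06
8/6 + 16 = 52/3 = 17.33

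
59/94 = 0.63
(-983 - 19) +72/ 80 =-10011/ 10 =-1001.10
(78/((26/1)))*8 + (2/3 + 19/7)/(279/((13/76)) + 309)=24.00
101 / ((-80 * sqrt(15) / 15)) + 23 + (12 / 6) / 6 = 70 / 3 - 101 * sqrt(15) / 80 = 18.44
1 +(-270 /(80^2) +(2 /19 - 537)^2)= 66598877933 /231040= 288256.92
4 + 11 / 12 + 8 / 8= 71 / 12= 5.92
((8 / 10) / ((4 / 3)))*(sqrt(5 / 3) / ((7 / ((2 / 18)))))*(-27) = -3*sqrt(15) / 35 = -0.33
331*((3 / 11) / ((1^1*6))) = 331 / 22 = 15.05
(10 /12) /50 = 1 /60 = 0.02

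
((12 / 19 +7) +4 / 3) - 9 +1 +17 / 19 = 106 / 57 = 1.86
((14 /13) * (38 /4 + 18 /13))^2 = 3924361 /28561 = 137.40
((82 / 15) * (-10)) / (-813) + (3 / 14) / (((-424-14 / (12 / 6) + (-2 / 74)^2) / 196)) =-21735695 / 719551341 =-0.03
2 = 2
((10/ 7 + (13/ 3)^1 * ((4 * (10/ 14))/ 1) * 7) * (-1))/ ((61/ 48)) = -69.32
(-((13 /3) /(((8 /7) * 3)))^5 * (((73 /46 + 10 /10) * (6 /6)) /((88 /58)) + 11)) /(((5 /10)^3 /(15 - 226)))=33859141749730115 /489534160896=69166.04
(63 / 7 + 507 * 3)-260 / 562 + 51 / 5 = 2163331 / 1405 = 1539.74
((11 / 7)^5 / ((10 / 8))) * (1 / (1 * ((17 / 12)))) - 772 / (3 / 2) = -2182559336 / 4285785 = -509.26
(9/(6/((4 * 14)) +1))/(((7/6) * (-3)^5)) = -8/279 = -0.03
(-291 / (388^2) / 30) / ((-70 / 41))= 41 / 1086400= 0.00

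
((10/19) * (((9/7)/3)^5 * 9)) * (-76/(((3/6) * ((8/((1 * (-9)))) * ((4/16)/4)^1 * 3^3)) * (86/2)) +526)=496871820/13731319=36.19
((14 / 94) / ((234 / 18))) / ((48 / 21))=0.01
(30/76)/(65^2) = 3/32110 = 0.00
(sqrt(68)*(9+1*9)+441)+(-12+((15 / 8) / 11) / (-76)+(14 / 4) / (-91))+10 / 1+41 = 36*sqrt(17)+41729581 / 86944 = 628.39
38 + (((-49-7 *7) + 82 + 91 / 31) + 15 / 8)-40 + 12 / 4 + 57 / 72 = -9.40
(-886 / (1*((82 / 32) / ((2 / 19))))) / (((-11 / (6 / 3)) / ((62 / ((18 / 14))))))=24609536 / 77121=319.10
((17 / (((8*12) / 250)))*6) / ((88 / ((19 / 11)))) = 40375 / 7744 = 5.21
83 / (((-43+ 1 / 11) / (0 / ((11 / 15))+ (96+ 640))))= -83996 / 59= -1423.66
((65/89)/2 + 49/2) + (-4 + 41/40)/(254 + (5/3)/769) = 51846781723/2086099480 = 24.85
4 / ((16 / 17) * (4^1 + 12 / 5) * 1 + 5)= 340 / 937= 0.36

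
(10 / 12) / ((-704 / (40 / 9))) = -25 / 4752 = -0.01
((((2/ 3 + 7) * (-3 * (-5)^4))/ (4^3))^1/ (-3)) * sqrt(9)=14375/ 64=224.61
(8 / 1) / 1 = 8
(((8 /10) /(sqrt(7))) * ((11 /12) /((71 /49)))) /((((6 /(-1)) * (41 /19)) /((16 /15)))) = -11704 * sqrt(7) /1964925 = -0.02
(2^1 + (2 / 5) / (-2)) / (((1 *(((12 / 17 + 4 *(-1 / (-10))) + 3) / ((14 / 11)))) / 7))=14994 / 3839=3.91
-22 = -22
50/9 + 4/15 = 5.82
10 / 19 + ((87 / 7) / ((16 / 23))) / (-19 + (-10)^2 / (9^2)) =-1467859 / 3062192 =-0.48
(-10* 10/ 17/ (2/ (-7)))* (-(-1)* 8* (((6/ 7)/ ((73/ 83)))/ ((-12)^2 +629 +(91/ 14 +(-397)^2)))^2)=396806400/ 63635573838013079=0.00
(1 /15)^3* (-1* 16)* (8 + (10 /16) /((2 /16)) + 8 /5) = -1168 /16875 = -0.07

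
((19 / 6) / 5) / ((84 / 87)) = 551 / 840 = 0.66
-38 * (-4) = 152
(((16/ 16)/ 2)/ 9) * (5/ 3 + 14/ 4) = 31/ 108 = 0.29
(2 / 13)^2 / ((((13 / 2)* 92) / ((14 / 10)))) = 14 / 252655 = 0.00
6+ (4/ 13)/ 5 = 394/ 65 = 6.06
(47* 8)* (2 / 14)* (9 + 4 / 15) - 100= 41764 / 105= 397.75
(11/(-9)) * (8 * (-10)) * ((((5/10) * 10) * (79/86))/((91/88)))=15294400/35217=434.29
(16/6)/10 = 0.27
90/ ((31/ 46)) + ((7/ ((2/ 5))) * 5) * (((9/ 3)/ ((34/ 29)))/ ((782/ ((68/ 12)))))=13107245/ 96968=135.17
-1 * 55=-55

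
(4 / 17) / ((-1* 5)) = -4 / 85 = -0.05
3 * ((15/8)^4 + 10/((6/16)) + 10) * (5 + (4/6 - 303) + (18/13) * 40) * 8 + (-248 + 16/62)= -44093807675/154752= -284932.07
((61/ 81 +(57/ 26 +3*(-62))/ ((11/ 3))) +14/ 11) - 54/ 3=-1531355/ 23166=-66.10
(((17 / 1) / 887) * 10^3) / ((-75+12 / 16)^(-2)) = 187444125 / 1774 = 105661.85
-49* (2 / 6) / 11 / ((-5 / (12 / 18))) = 98 / 495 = 0.20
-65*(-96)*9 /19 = 2955.79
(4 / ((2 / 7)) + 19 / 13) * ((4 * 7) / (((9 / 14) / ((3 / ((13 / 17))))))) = 446488 / 169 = 2641.94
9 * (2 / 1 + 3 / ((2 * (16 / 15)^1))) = 981 / 32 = 30.66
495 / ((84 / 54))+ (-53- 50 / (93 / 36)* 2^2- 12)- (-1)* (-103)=31593 / 434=72.79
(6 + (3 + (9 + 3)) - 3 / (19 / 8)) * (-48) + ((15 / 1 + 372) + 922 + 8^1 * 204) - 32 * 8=1737.63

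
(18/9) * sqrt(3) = 2 * sqrt(3) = 3.46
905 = 905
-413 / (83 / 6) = -2478 / 83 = -29.86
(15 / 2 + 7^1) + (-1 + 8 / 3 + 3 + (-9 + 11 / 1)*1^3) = 127 / 6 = 21.17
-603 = -603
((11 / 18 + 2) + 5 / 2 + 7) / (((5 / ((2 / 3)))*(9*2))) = 0.09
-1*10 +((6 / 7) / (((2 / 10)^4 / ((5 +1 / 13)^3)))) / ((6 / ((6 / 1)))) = 1077956210 / 15379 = 70092.74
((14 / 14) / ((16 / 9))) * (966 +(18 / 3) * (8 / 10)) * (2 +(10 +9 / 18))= 109215 / 16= 6825.94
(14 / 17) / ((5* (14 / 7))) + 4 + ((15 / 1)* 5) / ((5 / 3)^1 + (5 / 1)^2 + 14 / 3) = 51743 / 7990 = 6.48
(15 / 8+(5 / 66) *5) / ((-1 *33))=-595 / 8712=-0.07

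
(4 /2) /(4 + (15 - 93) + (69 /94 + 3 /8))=-752 /27407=-0.03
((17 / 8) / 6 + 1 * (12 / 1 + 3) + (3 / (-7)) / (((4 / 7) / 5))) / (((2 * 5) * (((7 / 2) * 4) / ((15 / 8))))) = 557 / 3584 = 0.16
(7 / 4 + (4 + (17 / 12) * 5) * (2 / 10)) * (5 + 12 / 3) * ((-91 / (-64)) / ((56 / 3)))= 13923 / 5120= 2.72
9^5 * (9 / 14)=531441 / 14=37960.07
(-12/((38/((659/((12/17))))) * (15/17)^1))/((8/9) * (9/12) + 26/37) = -7046687/28880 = -244.00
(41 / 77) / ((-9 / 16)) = -656 / 693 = -0.95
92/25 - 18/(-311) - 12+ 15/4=-140327/31100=-4.51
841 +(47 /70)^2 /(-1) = 4118691 /4900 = 840.55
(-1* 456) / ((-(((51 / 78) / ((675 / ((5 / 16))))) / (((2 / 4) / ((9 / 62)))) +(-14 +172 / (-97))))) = -8556238080 / 295961551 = -28.91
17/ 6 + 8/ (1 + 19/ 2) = 151/ 42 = 3.60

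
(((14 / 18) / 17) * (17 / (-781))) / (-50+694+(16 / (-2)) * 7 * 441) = 1 / 24151644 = 0.00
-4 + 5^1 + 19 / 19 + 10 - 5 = 7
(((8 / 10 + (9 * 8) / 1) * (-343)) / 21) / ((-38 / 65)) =115934 / 57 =2033.93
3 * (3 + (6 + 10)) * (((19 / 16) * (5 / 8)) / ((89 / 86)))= 232845 / 5696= 40.88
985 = 985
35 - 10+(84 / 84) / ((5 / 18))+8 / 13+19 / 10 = 809 / 26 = 31.12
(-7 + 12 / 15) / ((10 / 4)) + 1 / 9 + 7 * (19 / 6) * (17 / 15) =3413 / 150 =22.75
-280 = -280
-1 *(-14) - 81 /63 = 89 /7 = 12.71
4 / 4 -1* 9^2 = -80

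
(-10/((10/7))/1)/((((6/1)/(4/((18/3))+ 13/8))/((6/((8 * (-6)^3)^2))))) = -0.00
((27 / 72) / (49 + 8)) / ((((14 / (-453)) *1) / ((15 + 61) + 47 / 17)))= -606567 / 36176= -16.77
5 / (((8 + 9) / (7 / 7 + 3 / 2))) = 25 / 34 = 0.74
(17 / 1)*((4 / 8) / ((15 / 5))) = 17 / 6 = 2.83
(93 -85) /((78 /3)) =4 /13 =0.31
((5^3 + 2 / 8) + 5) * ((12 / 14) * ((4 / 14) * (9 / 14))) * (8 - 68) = -1230.35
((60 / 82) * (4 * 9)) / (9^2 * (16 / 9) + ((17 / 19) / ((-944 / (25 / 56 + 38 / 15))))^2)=0.18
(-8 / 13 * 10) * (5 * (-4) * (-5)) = -8000 / 13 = -615.38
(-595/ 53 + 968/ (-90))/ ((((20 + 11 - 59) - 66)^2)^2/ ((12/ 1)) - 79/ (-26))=-1363102/ 403452213495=-0.00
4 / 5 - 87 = -431 / 5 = -86.20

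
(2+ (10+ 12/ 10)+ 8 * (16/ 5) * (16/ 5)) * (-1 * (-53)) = 126034/ 25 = 5041.36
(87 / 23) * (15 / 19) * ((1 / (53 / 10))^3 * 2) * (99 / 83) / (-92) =-64597500 / 124198106341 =-0.00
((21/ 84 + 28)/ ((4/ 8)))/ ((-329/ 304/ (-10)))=171760/ 329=522.07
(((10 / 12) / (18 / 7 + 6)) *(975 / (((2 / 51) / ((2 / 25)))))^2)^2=9467824382289 / 64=147934755973.27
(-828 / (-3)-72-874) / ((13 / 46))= -30820 / 13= -2370.77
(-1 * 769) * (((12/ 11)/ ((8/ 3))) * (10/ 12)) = -11535/ 44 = -262.16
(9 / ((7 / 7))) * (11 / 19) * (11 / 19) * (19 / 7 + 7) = 74052 / 2527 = 29.30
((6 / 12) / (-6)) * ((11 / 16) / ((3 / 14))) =-77 / 288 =-0.27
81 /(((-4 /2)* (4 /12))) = -243 /2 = -121.50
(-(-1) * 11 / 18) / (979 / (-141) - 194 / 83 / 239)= -10255729 / 116686662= -0.09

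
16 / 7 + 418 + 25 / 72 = 211999 / 504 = 420.63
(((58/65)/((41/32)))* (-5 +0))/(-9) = 0.39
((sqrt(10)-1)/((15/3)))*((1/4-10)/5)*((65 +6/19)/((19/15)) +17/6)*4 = 1531751/18050-1531751*sqrt(10)/18050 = -183.49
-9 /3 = -3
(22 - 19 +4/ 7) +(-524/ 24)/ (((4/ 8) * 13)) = 58/ 273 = 0.21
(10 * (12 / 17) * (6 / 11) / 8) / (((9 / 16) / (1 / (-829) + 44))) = 5836000 / 155023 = 37.65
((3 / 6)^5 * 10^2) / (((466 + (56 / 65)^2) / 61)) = 6443125 / 15775888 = 0.41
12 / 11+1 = 23 / 11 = 2.09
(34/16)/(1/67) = 1139/8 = 142.38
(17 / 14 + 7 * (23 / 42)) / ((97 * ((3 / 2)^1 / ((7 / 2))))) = 106 / 873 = 0.12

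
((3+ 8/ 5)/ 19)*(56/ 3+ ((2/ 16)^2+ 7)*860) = 6681523/ 4560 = 1465.25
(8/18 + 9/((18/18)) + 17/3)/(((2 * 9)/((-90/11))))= -6.87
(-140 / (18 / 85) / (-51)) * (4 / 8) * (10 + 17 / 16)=10325 / 144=71.70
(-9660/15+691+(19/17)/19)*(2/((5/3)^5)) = 15552/2125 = 7.32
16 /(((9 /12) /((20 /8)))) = 160 /3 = 53.33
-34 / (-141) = 34 / 141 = 0.24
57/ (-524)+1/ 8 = 17/ 1048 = 0.02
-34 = -34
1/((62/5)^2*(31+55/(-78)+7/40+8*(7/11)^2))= 1179750/6114855493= 0.00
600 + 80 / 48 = 1805 / 3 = 601.67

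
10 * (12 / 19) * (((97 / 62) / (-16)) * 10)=-7275 / 1178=-6.18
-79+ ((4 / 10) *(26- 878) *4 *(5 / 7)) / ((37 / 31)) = -231757 / 259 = -894.81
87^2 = 7569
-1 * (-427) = 427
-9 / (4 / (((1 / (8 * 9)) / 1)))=-1 / 32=-0.03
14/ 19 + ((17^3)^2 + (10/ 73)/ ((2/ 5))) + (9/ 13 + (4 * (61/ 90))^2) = 881329959003979/ 36512775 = 24137578.12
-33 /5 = -6.60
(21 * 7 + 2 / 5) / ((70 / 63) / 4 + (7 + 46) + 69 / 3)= 1.93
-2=-2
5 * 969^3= 4549266045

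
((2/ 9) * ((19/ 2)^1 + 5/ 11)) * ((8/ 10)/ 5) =292/ 825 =0.35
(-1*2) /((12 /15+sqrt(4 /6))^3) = 222750 -181875*sqrt(6) /2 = -0.47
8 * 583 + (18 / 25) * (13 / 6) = 4665.56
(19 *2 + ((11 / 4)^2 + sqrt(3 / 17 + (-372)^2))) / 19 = 729 / 304 + sqrt(39993027) / 323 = 21.98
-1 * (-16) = 16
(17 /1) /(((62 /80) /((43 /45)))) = 5848 /279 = 20.96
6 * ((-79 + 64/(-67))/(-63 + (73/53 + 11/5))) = 2839210/351683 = 8.07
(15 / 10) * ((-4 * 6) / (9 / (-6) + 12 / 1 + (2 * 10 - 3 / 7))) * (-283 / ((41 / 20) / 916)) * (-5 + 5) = 0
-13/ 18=-0.72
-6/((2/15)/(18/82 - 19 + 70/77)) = 362700/451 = 804.21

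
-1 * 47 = -47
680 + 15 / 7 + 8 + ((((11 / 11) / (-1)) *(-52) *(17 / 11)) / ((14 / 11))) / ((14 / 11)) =36248 / 49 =739.76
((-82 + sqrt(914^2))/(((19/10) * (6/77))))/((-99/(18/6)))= -29120/171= -170.29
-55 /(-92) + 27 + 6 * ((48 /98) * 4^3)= 972283 /4508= 215.68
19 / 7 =2.71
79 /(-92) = -79 /92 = -0.86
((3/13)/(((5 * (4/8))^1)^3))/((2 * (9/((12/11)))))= 16/17875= 0.00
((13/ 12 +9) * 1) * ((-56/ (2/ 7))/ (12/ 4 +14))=-5929/ 51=-116.25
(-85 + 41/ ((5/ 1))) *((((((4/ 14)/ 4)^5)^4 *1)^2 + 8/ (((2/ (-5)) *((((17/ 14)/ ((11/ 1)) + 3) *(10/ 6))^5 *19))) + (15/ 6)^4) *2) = -245646610467480896720136931537294825422404016776875345937838484791/ 40941396431799339099374267750134620386564429093626760396800000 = -5999.96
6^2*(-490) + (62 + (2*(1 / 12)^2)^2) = -91124351 / 5184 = -17578.00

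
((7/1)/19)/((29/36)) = 252/551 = 0.46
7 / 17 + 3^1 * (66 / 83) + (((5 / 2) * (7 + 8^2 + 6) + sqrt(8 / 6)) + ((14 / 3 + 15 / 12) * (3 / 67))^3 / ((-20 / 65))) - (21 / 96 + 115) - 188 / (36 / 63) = -27049492254777 / 108640407808 + 2 * sqrt(3) / 3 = -247.83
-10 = -10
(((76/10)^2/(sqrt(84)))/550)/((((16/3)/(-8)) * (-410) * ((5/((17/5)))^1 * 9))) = 6137 * sqrt(21)/8879062500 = 0.00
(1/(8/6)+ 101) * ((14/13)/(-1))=-2849/26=-109.58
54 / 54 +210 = 211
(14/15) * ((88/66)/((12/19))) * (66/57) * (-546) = -56056/45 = -1245.69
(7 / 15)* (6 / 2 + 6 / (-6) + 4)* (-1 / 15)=-14 / 75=-0.19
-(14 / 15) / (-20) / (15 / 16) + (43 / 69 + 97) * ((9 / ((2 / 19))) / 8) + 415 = 37736038 / 25875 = 1458.40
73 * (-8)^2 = 4672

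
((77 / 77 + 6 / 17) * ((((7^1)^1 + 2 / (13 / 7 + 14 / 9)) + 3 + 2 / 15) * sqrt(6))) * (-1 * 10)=-318044 * sqrt(6) / 2193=-355.24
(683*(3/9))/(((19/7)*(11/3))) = 4781/209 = 22.88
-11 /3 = -3.67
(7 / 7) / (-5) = -1 / 5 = -0.20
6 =6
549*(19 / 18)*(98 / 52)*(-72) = -1022238 / 13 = -78633.69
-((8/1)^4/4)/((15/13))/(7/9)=-39936/35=-1141.03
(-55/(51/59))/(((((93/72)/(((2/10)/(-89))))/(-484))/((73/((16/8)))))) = -91721872/46903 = -1955.57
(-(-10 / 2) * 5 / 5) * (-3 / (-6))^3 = 5 / 8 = 0.62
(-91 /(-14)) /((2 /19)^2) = 4693 /8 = 586.62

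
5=5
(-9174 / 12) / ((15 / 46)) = -35167 / 15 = -2344.47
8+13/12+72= 973/12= 81.08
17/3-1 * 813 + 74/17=-40952/51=-802.98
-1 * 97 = -97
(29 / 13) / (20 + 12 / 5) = 145 / 1456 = 0.10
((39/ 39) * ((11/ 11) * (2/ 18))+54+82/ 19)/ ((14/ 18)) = 9991/ 133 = 75.12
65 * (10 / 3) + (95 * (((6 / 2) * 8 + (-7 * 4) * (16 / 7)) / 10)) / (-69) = 5110 / 23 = 222.17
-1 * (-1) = 1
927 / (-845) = -927 / 845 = -1.10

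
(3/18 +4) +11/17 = 491/102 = 4.81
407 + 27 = 434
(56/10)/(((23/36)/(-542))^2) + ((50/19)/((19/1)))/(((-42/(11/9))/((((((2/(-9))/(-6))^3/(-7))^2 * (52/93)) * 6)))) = 428026808423574022973193448/106202573640142382655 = 4030286.59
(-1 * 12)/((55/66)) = -72/5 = -14.40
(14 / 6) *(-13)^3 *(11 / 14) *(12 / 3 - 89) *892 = 916170970 / 3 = 305390323.33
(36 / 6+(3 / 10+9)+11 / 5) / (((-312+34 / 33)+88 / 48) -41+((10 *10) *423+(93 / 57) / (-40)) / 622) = -90998600 / 1467053421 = -0.06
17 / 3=5.67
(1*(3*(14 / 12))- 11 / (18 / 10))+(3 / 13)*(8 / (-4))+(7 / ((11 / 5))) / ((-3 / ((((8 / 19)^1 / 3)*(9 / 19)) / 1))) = -2920669 / 929214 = -3.14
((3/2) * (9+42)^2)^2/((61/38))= 1156849371/122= 9482371.89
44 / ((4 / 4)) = 44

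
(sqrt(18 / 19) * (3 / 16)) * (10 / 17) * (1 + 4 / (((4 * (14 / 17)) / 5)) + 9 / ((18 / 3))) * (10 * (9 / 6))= 13.80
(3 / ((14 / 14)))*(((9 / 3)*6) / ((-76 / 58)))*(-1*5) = 3915 / 19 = 206.05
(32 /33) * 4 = 3.88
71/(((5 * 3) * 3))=71/45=1.58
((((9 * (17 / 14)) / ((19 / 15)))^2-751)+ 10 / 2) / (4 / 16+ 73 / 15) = -712754265 / 5430523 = -131.25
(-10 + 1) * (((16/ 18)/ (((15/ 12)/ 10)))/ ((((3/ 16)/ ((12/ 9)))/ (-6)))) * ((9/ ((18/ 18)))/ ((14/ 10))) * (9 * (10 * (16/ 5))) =35389440/ 7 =5055634.29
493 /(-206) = -2.39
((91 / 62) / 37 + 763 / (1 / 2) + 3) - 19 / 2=1742912 / 1147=1519.54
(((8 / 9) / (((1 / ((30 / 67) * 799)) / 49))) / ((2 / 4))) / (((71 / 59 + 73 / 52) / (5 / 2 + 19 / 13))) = 76134600640 / 1607799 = 47353.31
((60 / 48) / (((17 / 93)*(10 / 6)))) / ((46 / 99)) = 27621 / 3128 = 8.83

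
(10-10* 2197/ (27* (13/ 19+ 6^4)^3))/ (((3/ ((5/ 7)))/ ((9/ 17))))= 20188182534390400/ 16015958741695563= 1.26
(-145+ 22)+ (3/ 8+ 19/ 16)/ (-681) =-1340233/ 10896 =-123.00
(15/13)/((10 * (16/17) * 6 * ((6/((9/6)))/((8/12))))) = 17/4992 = 0.00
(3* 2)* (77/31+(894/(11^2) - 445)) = -9792984/3751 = -2610.77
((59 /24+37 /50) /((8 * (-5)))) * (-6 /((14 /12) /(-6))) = -17271 /7000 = -2.47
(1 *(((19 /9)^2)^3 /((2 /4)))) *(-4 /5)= -376367048 /2657205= -141.64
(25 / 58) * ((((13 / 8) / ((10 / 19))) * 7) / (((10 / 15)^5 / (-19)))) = -39913965 / 29696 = -1344.09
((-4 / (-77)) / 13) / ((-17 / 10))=-40 / 17017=-0.00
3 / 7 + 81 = 570 / 7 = 81.43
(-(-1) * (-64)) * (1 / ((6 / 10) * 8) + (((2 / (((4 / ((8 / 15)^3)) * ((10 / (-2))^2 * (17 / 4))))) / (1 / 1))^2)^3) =-116122126396139971985694172339760081464 / 8709159479710497893393039703369140625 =-13.33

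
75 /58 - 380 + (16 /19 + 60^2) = 3550793 /1102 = 3222.14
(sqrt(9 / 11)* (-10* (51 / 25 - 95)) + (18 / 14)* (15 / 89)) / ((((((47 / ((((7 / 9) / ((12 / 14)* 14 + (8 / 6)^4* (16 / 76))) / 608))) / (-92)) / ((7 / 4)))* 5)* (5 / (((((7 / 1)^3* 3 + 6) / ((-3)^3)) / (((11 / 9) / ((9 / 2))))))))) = 24295383 / 57400665344 + 10978813629* sqrt(11) / 22170200800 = 1.64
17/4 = 4.25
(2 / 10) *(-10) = -2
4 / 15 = 0.27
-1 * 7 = -7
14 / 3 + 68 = 72.67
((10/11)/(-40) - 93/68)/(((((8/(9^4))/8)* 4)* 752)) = -3.03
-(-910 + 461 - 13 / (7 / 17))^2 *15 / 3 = -56582480 / 49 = -1154744.49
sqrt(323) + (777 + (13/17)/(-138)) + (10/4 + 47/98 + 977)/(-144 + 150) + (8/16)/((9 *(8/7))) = sqrt(323) + 2594391313/2758896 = 958.35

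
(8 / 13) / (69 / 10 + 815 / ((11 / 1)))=880 / 115817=0.01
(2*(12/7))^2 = 576/49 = 11.76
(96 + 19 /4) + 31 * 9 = 1519 /4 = 379.75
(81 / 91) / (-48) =-27 / 1456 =-0.02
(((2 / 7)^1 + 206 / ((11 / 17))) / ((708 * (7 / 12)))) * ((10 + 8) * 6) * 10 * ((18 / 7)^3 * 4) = 618165872640 / 10907743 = 56672.21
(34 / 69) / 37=34 / 2553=0.01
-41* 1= -41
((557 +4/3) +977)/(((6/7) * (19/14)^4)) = 619304336/1172889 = 528.02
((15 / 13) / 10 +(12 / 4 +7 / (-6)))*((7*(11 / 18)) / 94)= 1463 / 16497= 0.09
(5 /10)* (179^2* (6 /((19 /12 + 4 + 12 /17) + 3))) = 19609092 /1895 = 10347.81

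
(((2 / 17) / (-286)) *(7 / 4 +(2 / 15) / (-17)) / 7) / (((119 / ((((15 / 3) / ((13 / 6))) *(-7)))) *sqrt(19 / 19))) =1777 / 127865738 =0.00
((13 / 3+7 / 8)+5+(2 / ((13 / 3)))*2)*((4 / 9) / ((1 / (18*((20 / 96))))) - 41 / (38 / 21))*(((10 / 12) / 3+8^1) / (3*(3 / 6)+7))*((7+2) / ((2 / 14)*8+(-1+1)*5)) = -8668257227 / 4837248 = -1791.98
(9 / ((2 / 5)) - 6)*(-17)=-561 / 2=-280.50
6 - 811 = -805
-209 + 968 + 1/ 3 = 2278/ 3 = 759.33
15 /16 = 0.94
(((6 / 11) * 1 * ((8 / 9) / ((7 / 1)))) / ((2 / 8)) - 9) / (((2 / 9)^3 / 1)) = -489645 / 616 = -794.88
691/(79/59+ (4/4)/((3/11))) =122307/886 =138.04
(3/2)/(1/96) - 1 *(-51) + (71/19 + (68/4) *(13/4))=19303/76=253.99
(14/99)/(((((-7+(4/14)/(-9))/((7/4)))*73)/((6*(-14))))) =0.04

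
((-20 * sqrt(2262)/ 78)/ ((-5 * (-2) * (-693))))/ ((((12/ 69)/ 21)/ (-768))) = -163.19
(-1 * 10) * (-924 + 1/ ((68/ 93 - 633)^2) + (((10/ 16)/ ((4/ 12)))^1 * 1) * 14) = 62080446552975/ 6915115202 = 8977.50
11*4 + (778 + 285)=1107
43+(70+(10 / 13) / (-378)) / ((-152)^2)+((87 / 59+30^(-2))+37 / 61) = 230276121136727 / 5107568356800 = 45.09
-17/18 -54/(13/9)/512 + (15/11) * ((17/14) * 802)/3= 1018567345/2306304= 441.64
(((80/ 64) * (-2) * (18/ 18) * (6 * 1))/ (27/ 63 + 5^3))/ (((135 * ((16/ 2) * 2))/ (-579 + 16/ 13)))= 0.03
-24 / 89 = -0.27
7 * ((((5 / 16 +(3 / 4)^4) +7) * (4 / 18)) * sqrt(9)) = 4557 / 128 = 35.60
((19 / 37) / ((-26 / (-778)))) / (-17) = -7391 / 8177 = -0.90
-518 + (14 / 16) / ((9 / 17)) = -37177 / 72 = -516.35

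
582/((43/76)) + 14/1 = 44834/43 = 1042.65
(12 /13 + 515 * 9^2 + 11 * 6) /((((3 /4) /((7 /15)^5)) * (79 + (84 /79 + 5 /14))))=2692438777448 /175610784375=15.33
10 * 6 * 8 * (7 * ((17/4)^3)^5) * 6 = 53743318392371.65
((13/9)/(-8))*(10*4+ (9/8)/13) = -4169/576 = -7.24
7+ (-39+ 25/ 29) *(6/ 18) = -497/ 87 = -5.71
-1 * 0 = 0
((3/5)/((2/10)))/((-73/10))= -30/73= -0.41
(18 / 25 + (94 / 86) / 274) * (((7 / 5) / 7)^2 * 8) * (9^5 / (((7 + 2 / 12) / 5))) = 302214199176 / 31664125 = 9544.37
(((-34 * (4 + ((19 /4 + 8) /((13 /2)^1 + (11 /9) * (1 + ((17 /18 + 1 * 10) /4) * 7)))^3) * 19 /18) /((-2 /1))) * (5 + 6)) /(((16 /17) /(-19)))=-9583069983189172481 /591076866075624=-16212.90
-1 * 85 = -85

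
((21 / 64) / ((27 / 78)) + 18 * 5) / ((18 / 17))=148427 / 1728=85.90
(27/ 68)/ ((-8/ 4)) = -27/ 136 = -0.20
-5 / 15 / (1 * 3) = -1 / 9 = -0.11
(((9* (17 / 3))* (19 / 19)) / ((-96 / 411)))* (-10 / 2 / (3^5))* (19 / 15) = 44251 / 7776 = 5.69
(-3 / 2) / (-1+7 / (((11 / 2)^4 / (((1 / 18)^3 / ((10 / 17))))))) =160099335 / 106732652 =1.50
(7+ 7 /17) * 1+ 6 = 228 /17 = 13.41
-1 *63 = -63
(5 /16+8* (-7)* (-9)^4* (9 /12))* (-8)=4408987 /2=2204493.50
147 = 147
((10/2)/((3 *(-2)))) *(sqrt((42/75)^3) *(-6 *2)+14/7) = -5/3+28 *sqrt(14)/25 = 2.52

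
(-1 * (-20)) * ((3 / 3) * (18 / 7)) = 360 / 7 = 51.43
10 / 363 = 0.03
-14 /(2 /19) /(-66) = 133 /66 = 2.02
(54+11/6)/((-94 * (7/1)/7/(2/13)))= -0.09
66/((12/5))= 55/2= 27.50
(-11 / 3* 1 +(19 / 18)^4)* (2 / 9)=-0.54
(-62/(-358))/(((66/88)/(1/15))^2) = 496/362475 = 0.00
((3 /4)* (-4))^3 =-27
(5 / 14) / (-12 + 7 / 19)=-95 / 3094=-0.03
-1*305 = -305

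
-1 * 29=-29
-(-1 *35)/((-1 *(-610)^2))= -7/74420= -0.00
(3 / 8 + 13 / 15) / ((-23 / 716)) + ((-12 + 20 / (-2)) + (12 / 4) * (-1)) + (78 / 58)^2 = -35888071 / 580290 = -61.85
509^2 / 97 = 259081 / 97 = 2670.94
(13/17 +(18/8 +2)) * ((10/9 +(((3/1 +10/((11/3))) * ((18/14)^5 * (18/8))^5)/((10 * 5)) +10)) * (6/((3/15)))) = 106778683932559845538624315687711/200102764552374008513556480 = 533619.23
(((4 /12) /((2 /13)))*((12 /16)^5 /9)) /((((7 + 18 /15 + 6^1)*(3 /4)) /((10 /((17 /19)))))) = 18525 /308992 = 0.06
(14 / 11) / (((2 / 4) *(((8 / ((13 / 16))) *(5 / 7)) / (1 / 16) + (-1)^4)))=2548 / 113641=0.02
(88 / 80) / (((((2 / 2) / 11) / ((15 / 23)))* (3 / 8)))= 484 / 23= 21.04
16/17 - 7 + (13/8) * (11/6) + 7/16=-539/204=-2.64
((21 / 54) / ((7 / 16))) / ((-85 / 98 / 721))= -565264 / 765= -738.91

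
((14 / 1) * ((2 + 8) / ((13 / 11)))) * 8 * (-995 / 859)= -1097.73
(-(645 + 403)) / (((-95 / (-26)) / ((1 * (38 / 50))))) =-27248 / 125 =-217.98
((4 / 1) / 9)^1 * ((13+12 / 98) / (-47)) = -2572 / 20727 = -0.12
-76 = -76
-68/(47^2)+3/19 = 5335/41971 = 0.13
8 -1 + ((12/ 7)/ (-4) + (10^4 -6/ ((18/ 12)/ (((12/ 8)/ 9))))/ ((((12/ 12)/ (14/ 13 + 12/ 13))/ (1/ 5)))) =4006.30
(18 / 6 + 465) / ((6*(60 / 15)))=39 / 2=19.50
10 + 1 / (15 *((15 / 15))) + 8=271 / 15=18.07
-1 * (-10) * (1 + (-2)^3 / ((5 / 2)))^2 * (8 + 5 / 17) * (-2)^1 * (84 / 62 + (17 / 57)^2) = -3307945916 / 2853705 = -1159.18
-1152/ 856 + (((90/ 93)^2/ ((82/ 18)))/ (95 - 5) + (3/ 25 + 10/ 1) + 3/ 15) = 946101156/ 105397675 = 8.98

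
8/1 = 8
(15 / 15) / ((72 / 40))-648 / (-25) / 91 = 17207 / 20475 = 0.84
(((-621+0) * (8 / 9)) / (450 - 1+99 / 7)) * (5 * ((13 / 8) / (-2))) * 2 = 9.68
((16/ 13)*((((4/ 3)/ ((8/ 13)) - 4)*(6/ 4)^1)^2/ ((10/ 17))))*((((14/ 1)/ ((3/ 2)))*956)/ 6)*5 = 13765444/ 117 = 117653.37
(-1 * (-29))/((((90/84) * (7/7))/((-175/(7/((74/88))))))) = -37555/66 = -569.02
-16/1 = -16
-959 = -959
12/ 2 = 6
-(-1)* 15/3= 5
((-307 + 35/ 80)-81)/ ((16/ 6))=-18603/ 128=-145.34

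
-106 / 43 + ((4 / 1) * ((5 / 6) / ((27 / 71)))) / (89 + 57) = -611513 / 254259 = -2.41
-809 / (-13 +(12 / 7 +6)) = 153.05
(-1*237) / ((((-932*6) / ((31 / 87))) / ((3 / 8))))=2449 / 432448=0.01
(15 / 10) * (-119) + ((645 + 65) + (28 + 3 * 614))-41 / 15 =71963 / 30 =2398.77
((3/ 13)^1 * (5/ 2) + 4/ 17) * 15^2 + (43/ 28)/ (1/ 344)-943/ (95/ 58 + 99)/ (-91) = 12842915213/ 18059678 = 711.14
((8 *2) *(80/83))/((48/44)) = 3520/249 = 14.14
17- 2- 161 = -146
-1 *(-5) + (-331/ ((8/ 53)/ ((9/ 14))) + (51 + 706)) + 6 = -71871/ 112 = -641.71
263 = 263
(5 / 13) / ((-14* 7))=-5 / 1274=-0.00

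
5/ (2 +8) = 1/ 2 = 0.50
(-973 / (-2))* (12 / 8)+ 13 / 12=4385 / 6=730.83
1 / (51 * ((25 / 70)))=14 / 255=0.05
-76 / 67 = -1.13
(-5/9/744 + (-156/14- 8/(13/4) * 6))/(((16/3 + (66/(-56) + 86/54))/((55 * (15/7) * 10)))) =-1184221725/222859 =-5313.77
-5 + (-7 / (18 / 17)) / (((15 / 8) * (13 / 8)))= -12583 / 1755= -7.17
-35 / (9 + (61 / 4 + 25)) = -140 / 197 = -0.71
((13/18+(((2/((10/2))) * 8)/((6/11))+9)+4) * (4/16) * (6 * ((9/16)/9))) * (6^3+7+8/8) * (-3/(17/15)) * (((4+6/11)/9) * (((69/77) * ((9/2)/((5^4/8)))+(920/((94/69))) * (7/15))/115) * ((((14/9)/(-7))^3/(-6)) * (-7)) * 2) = 3060328683328/79288864875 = 38.60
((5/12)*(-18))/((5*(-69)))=1/46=0.02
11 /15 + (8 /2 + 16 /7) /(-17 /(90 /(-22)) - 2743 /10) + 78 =200936171 /2552865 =78.71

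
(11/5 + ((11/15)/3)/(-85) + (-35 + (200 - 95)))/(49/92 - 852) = -25406168/299631375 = -0.08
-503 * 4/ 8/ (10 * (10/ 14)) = -3521/ 100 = -35.21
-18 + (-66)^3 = -287514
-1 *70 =-70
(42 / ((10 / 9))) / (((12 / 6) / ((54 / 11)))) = 5103 / 55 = 92.78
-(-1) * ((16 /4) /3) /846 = 2 /1269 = 0.00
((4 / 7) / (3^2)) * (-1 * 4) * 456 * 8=-926.48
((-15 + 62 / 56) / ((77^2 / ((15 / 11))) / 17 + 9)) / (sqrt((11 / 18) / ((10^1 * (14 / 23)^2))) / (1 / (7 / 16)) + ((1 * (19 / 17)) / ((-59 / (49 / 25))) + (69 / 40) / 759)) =-833155582941495000 * sqrt(55) / 20117043680137555669-1212120073312632000 / 20117043680137555669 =-0.37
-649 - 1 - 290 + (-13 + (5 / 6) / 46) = -263023 / 276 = -952.98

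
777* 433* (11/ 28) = 528693/ 4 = 132173.25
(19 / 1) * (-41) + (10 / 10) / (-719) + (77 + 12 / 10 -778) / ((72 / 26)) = -1031.71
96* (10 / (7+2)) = 106.67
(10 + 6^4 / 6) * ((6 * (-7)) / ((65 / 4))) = -37968 / 65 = -584.12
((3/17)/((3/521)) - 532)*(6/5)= -51138/85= -601.62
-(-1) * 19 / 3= 19 / 3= 6.33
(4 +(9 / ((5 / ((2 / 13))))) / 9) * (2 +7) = 2358 / 65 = 36.28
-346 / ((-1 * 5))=346 / 5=69.20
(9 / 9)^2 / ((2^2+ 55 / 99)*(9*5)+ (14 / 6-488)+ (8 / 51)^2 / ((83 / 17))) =-12699 / 3564122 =-0.00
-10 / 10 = -1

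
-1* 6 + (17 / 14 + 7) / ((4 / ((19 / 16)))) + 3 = -503 / 896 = -0.56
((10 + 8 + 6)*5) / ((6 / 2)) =40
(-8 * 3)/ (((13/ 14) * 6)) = -56/ 13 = -4.31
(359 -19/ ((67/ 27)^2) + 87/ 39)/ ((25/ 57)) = 1191316017/ 1458925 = 816.57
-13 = -13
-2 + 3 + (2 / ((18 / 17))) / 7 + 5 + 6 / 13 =5513 / 819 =6.73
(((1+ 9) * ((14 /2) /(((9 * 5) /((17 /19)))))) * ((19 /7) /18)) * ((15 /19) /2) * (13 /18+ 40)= 62305 /18468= 3.37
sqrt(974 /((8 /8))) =sqrt(974) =31.21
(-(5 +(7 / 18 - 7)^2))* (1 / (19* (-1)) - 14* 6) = 25202257 / 6156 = 4093.93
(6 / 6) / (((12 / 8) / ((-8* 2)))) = -32 / 3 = -10.67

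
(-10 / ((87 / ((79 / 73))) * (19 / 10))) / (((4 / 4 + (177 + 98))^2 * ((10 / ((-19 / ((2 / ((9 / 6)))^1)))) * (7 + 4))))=395 / 3547821024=0.00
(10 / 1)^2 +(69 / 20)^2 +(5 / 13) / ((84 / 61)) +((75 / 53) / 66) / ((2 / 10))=7148722499 / 63663600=112.29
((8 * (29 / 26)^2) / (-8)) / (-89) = 841 / 60164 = 0.01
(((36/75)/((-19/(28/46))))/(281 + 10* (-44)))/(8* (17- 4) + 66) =0.00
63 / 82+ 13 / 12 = 911 / 492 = 1.85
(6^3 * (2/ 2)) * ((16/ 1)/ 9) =384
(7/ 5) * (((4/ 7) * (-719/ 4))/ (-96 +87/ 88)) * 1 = 63272/ 41805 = 1.51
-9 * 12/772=-27/193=-0.14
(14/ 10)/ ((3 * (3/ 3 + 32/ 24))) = 1/ 5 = 0.20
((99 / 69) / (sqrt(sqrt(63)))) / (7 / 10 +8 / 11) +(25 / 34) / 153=25 / 5202 +1210 *sqrt(3) *7^(3 / 4) / 25277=0.36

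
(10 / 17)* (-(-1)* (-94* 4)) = -3760 / 17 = -221.18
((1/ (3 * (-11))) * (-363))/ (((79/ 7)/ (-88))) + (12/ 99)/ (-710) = -79380998/ 925485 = -85.77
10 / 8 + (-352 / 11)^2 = 4101 / 4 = 1025.25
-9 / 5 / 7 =-9 / 35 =-0.26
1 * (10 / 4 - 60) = -115 / 2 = -57.50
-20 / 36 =-5 / 9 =-0.56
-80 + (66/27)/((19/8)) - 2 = -13846/171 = -80.97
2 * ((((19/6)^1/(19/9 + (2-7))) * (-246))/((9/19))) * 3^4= 1198881/13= 92221.62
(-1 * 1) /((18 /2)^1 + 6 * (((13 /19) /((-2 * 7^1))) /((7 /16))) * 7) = -133 /573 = -0.23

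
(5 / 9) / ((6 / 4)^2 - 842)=-20 / 30231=-0.00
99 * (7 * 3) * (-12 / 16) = -1559.25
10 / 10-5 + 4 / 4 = -3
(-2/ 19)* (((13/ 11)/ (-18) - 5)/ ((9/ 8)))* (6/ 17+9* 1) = 25016/ 5643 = 4.43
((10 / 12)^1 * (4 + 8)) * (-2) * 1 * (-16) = 320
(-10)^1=-10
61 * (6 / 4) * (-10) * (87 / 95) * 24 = -382104 / 19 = -20110.74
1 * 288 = 288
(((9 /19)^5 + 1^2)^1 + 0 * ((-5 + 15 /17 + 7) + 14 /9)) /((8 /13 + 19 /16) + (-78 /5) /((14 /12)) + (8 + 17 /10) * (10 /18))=-166102896960 /1002550200209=-0.17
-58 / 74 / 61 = -0.01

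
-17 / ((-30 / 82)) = 697 / 15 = 46.47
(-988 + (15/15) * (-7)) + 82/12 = -988.17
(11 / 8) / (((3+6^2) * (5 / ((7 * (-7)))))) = -0.35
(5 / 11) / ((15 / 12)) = 4 / 11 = 0.36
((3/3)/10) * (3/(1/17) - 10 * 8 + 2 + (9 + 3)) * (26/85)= -39/85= -0.46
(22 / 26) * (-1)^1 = -11 / 13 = -0.85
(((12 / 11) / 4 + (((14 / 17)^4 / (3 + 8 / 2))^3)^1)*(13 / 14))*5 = 113729517447407875 / 89723824533383194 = 1.27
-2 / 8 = -1 / 4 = -0.25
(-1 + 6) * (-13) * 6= -390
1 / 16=0.06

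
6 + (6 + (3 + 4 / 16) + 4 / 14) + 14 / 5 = 2567 / 140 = 18.34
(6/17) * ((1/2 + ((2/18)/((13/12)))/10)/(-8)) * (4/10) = -199/22100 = -0.01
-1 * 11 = -11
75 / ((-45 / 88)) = -440 / 3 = -146.67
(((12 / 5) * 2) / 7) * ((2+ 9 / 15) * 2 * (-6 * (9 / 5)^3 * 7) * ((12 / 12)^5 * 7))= -19105632 / 3125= -6113.80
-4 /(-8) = 1 /2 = 0.50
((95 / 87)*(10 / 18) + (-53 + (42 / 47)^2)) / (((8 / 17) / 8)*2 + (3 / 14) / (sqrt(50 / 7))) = -4247862270400 / 5187211353 + 257905923560*sqrt(14) / 1729070451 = -260.81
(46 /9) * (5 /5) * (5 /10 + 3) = 161 /9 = 17.89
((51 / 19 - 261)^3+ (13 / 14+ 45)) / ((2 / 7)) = -1655162128031 / 27436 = -60328113.72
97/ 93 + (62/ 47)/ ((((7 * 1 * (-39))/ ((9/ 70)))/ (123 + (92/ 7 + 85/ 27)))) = 279629429/ 292354335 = 0.96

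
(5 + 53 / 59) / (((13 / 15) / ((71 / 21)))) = 123540 / 5369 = 23.01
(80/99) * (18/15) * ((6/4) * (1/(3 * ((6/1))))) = 8/99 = 0.08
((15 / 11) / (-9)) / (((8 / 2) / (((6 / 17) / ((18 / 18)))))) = -5 / 374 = -0.01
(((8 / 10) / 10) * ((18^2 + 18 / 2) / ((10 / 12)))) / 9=444 / 125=3.55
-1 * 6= -6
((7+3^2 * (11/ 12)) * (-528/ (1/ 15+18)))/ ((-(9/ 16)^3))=54968320/ 21951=2504.14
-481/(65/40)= -296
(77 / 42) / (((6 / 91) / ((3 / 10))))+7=1841 / 120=15.34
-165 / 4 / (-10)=33 / 8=4.12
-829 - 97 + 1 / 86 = -79635 / 86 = -925.99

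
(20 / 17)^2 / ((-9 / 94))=-37600 / 2601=-14.46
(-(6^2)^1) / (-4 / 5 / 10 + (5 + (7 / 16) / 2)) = -28800 / 4111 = -7.01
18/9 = 2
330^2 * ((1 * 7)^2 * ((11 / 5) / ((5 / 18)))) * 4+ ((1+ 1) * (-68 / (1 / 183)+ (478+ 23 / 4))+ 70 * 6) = 338048295 / 2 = 169024147.50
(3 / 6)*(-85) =-85 / 2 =-42.50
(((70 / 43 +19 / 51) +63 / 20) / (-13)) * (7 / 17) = -0.16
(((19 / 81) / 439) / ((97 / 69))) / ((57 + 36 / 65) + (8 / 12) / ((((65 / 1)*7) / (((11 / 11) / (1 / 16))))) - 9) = 198835 / 25412342076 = 0.00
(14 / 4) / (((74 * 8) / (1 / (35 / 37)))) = 1 / 160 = 0.01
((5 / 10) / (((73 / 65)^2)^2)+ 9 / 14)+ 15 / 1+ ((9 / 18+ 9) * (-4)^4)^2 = 5914639.96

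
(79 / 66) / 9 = 79 / 594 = 0.13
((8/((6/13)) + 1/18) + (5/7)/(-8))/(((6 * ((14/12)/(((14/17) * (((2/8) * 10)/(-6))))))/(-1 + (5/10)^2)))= 43595/68544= 0.64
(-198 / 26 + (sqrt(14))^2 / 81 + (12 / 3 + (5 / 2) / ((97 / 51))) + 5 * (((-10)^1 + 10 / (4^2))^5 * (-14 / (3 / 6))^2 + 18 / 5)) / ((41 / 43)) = -2553529844586756713 / 8576575488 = -297733034.37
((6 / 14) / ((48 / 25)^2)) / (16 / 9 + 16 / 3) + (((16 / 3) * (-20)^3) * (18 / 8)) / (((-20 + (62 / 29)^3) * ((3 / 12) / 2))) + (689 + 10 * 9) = 77517124346743 / 1021755392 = 75866.62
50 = 50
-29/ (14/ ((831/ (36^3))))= -8033/ 217728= -0.04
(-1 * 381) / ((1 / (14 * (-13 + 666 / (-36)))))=168021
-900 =-900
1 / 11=0.09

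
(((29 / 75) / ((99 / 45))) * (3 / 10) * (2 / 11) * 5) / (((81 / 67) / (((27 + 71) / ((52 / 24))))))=380828 / 212355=1.79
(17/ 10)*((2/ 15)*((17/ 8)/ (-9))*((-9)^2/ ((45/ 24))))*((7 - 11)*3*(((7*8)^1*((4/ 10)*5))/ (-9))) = -129472/ 375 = -345.26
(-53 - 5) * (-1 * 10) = 580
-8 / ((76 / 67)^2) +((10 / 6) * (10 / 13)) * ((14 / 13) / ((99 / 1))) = -224810977 / 36239346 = -6.20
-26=-26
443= 443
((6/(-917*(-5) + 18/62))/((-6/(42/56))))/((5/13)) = -1209/2842880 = -0.00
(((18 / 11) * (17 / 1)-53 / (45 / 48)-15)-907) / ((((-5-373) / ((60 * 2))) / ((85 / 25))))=10667024 / 10395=1026.17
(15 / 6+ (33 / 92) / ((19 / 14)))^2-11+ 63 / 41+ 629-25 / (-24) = 118050944657 / 187913496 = 628.22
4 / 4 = 1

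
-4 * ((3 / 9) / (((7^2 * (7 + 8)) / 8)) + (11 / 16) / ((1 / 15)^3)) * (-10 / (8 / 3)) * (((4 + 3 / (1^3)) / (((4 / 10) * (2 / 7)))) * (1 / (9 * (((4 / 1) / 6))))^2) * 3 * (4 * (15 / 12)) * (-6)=-2046518825 / 384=-5329476.11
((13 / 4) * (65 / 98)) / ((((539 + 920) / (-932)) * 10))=-39377 / 285964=-0.14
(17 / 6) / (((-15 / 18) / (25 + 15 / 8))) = -731 / 8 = -91.38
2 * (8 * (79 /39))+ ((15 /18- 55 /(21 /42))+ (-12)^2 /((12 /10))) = 3373 /78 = 43.24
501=501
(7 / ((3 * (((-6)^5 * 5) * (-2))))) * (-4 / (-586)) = 7 / 34175520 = 0.00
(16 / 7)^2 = 256 / 49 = 5.22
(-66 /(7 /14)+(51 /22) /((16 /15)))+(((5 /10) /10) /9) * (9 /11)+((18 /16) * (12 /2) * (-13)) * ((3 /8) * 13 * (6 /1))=-4745857 /1760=-2696.51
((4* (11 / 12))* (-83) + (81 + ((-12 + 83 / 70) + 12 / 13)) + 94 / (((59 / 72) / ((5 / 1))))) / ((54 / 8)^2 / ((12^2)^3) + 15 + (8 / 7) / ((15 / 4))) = 22.24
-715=-715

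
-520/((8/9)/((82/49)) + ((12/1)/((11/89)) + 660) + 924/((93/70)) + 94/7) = -229008780/645864001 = -0.35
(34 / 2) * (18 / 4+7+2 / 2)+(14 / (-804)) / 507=21655234 / 101907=212.50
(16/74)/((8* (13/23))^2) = 529/50024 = 0.01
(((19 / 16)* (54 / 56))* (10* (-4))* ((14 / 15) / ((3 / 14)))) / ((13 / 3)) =-1197 / 26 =-46.04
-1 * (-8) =8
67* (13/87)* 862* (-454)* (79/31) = -26928264532/2697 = -9984525.23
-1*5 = -5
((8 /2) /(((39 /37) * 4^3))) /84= 37 /52416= 0.00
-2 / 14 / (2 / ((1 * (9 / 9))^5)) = -1 / 14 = -0.07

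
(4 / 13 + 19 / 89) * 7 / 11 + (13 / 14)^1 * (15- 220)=-190.03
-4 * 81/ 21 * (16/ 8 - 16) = 216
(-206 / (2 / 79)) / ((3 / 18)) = -48822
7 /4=1.75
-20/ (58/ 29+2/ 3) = -15/ 2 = -7.50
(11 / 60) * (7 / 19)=77 / 1140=0.07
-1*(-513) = 513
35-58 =-23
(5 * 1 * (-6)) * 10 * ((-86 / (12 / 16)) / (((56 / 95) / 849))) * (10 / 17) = 3468165000 / 119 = 29144243.70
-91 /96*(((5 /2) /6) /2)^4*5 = -284375 /31850496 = -0.01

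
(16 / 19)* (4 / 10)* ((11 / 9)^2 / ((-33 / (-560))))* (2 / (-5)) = -78848 / 23085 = -3.42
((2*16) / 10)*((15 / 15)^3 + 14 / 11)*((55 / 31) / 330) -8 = -8144 / 1023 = -7.96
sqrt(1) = 1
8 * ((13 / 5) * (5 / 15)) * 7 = 728 / 15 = 48.53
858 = 858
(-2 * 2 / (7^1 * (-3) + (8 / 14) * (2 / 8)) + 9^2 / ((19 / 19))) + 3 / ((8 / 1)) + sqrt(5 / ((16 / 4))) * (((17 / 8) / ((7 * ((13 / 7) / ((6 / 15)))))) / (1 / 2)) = 17 * sqrt(5) / 260 + 47635 / 584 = 81.71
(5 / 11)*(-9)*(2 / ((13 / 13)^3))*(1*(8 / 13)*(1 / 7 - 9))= 44.60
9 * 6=54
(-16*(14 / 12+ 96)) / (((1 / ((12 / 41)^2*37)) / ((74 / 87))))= -204320512 / 48749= -4191.28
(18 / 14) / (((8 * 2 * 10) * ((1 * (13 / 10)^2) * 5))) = 9 / 9464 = 0.00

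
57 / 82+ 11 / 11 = 139 / 82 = 1.70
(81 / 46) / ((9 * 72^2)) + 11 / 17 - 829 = -373116655 / 450432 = -828.35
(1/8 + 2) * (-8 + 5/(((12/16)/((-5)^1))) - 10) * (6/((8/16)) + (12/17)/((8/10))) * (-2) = 5621/2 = 2810.50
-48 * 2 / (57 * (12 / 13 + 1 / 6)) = -2496 / 1615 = -1.55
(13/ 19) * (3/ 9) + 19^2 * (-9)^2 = 1666750/ 57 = 29241.23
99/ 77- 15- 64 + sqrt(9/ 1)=-523/ 7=-74.71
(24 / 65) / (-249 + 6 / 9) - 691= -33461747 / 48425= -691.00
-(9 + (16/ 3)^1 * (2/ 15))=-437/ 45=-9.71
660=660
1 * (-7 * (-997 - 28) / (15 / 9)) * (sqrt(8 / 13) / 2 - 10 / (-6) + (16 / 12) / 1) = 4305 * sqrt(26) / 13 + 12915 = 14603.56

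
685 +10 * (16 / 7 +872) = 65995 / 7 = 9427.86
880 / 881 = 1.00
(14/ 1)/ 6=7/ 3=2.33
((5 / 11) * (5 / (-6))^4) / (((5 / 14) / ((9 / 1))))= 4375 / 792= 5.52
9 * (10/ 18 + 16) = 149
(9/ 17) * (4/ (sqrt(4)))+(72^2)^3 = 2368339181586/ 17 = 139314069505.06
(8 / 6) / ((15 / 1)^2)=4 / 675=0.01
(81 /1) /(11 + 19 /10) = 270 /43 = 6.28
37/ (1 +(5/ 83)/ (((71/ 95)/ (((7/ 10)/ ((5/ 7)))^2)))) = 21804100/ 634919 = 34.34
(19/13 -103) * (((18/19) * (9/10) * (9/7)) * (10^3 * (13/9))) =-21384000/133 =-160781.95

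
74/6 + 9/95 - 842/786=424007/37335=11.36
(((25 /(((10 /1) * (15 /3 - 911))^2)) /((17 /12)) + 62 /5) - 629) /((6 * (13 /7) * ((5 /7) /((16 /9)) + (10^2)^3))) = -1405347295646 /25396676044017525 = -0.00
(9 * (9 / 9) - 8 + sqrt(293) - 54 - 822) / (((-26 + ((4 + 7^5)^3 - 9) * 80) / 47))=-41125 / 380076161577734 + 47 * sqrt(293) / 380076161577734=-0.00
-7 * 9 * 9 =-567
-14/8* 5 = -35/4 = -8.75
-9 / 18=-0.50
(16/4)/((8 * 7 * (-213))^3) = -1/424270562688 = -0.00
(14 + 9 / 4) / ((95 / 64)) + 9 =379 / 19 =19.95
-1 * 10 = -10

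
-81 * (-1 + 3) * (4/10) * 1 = -324/5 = -64.80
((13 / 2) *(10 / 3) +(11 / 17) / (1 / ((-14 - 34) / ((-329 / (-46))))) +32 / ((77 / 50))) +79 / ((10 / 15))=57808235 / 369138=156.60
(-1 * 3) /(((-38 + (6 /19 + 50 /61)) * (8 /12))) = 3477 /28484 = 0.12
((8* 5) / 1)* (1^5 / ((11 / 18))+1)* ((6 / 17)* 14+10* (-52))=-923360 / 17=-54315.29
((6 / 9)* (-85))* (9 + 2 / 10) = -1564 / 3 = -521.33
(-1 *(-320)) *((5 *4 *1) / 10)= 640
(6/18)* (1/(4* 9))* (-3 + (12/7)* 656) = 2617/252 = 10.38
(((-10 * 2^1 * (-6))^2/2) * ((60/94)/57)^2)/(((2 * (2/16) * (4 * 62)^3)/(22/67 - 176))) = -66206250/1591705811653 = -0.00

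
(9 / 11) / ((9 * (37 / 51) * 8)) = 0.02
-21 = -21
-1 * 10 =-10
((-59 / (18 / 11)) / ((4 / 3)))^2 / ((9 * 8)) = 421201 / 41472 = 10.16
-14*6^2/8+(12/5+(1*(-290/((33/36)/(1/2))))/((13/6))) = -95529/715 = -133.61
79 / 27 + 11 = 376 / 27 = 13.93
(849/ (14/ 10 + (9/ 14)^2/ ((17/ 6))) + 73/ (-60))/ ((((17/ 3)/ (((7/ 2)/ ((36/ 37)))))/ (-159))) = -5811876987133/ 105076320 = -55311.01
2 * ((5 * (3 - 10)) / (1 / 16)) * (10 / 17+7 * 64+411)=-16366560 / 17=-962738.82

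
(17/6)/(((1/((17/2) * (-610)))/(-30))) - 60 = 440665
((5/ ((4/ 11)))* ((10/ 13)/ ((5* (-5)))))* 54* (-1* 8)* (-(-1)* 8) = 19008/ 13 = 1462.15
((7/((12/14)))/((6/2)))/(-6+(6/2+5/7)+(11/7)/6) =-343/255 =-1.35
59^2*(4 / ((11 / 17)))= 236708 / 11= 21518.91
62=62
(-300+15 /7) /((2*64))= -2085 /896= -2.33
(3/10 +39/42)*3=129/35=3.69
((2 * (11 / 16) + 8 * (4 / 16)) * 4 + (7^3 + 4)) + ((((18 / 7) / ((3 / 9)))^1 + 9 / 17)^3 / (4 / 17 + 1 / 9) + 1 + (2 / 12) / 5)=1978.80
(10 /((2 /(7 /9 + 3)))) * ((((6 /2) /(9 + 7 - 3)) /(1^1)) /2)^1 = 85 /39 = 2.18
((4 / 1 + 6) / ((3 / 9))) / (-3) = -10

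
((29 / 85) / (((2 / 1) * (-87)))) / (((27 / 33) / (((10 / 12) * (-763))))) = 8393 / 5508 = 1.52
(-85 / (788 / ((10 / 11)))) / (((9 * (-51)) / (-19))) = -475 / 117018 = -0.00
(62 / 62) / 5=1 / 5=0.20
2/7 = 0.29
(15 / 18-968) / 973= -829 / 834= -0.99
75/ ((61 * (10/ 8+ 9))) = 300/ 2501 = 0.12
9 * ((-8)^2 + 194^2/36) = 9985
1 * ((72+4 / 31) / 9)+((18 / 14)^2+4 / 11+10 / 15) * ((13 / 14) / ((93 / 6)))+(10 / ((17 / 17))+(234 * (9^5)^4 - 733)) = 2994725734834644735665497886 / 1052667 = 2844893717419321338719.18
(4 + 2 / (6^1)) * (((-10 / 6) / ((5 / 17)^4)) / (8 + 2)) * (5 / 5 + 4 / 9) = -14115049 / 101250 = -139.41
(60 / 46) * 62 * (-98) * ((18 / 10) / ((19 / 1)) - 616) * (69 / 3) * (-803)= -1712860843848 / 19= -90150570728.84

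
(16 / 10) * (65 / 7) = 104 / 7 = 14.86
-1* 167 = -167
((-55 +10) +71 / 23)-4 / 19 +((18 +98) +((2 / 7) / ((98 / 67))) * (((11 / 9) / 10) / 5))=4983357469 / 67450950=73.88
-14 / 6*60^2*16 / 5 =-26880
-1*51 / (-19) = 51 / 19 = 2.68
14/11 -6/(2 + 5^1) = 32/77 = 0.42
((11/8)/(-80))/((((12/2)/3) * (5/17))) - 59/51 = -387137/326400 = -1.19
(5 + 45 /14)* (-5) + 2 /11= -6297 /154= -40.89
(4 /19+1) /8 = 23 /152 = 0.15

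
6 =6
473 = 473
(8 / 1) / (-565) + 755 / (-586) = -1.30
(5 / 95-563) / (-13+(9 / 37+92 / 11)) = 128.14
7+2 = 9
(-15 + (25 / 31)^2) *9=-124110 / 961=-129.15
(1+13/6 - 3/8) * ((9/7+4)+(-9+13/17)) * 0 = 0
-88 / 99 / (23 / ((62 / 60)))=-124 / 3105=-0.04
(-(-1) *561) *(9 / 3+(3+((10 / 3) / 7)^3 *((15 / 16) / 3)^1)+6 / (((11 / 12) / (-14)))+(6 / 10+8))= -1333536763 / 30870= -43198.47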